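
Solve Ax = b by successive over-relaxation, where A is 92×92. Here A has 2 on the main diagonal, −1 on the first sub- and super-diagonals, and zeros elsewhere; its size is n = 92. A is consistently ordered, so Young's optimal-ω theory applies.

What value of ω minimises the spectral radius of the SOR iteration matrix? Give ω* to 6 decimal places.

ω* = 1.934659

B_J for the 92×92 system has eigenvalues cos(kπ/93); ρ_J = cos(π/93) = 0.999429.
1 − cos²(π/93) = sin²(π/93) ⇒ √(1−ρ_J²) = sin(π/93) = 0.0337741.
ω* = 2/(1 + 0.0337741) = 2/1.0337741 = 1.934659.
and ρ(B_{ω*}) = 1.934659 − 1 = 0.934659.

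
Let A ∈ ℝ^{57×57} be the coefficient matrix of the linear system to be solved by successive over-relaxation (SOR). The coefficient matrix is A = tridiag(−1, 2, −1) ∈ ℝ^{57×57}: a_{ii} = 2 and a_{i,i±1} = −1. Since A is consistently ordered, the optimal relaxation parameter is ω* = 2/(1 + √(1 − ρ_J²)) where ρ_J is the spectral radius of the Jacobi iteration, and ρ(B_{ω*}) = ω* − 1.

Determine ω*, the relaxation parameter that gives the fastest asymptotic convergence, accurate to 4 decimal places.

ω* = 1.8973

½·tridiag(1,0,1) at n=57: λ_k = cos(kπ/58); max |λ| at k=1 ⇒ ρ_J = cos(π/58) ≈ 0.9985.
√(1−ρ_J²) = |sin(π/58)| = 0.05414
ω* = 2/(1 + 0.05414) = 2/1.05414 = 1.8973.
Hence ρ(B_{ω*}) = 1.8973 − 1 = 0.8973.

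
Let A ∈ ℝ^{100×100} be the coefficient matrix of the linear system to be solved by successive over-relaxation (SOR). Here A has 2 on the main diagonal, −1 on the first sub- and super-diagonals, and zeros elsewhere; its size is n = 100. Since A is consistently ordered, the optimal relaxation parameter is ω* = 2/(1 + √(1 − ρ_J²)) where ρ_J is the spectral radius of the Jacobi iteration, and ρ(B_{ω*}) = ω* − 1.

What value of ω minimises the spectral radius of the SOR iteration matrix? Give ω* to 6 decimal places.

ω* = 1.939676

B_J for the 100×100 system has eigenvalues cos(kπ/101); ρ_J = cos(π/101) = 0.999516.
√(1−ρ_J²) simplifies to sin(π/101) = 0.0310999.
Then 2/(1+√(1−ρ_J²)) = 2/(1+0.0310999); ω* = 2/1.0310999 = 1.939676.
Hence ρ(B_{ω*}) = 1.939676 − 1 = 0.939676.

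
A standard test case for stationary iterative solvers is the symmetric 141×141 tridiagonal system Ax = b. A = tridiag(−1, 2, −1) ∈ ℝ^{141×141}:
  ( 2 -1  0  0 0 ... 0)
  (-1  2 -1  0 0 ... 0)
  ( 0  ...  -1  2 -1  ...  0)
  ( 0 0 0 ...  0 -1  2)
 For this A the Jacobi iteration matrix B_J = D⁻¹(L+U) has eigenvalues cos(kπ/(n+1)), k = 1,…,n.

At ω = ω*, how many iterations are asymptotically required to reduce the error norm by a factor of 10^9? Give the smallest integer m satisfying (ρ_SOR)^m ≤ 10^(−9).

m = 469

[ρ_J] n=141: ρ(B_J) = cos(π/(n+1)) = cos(π/142) = 0.9997553.
√(1 − cos²(π/142)) = sin(π/142) ≈ 0.0221221.
So ω* = 2/1.0221221 = 1.9567134 (Young).
Hence ρ(B_{ω*}) = 1.9567134 − 1 = 0.9567134.
9·ln10 = 20.7233; −ln(0.9567134) = 0.0442514; m = ⌈20.7233/0.0442514⌉ = ⌈468.308⌉ = 469.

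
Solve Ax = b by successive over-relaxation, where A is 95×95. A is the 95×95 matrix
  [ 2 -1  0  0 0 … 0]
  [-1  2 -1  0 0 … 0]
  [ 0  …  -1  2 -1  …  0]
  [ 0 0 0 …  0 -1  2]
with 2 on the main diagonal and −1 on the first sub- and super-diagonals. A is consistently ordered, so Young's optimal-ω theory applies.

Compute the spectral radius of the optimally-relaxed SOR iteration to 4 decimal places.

With n=95, ρ(Jacobi) = cos(π/96) = 0.9995.
√(1 − cos²(π/96)) = sin(π/96) ≈ 0.03272.
So ω* = 2/1.03272 = 1.9366 (Young).
ρ_SOR = ω* − 1 = 1.9366 − 1 = 0.9366.

ρ_SOR = 0.9366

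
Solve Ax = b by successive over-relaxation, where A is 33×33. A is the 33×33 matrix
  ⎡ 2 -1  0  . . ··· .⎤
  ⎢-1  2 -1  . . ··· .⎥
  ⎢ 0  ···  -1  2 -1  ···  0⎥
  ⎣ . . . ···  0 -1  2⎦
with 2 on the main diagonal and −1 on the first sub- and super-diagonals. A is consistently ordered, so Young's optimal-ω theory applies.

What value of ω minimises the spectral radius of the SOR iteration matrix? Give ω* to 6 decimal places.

ω* = 1.831052

[ρ_J] n=33: ρ(B_J) = cos(π/(n+1)) = cos(π/34) = 0.995734.
1 − cos²(π/34) = sin²(π/34) ⇒ √(1−ρ_J²) = sin(π/34) = 0.0922684.
ω* = 2 / (1 + 0.0922684) = 2 / 1.0922684 ≈ 1.831052.
[ρ_SOR] ω* − 1 = 0.831052.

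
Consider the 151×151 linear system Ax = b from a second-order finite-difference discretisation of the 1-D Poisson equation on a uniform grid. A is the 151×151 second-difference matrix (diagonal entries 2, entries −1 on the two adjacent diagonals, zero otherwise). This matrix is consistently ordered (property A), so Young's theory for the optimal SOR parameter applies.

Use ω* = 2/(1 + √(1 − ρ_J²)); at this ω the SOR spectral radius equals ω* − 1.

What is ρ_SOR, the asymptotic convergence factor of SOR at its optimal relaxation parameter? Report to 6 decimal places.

ρ_SOR = 0.959503

n=151: λ(B_J) = 1 − λ(A)/2 = cos(kπ/152); k=1 gives ρ_J = 0.999786.
root = sin(π/152) = 0.0206669  (since 1−cos² = sin²).
Then 2/(1+√(1−ρ_J²)) = 2/(1+0.0206669); ω* = 2/1.0206669 = 1.959503.
ρ_SOR = ω* − 1 ≈ 0.959503.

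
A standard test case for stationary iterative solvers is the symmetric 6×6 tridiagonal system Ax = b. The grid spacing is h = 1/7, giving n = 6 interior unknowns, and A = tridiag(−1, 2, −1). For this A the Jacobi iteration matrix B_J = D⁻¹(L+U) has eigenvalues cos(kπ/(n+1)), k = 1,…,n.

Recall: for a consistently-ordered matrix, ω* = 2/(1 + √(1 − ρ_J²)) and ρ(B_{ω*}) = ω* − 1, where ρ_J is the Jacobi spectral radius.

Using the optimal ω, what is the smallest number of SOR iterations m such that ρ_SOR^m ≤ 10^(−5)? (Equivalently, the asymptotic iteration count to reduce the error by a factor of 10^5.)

m = 13

B_J for the 6×6 system has eigenvalues cos(kπ/7); ρ_J = cos(π/7) = 0.9009689.
√(1−ρ_J²) = |sin(π/7)| = 0.4338837
ω* = 2/(1+0.4338837) = 1.3948133
Hence ρ(B_{ω*}) = 1.3948133 − 1 = 0.3948133.
5·ln10 = 11.5129; −ln(0.3948133) = 0.929342; m = ⌈11.5129/0.929342⌉ = ⌈12.388⌉ = 13.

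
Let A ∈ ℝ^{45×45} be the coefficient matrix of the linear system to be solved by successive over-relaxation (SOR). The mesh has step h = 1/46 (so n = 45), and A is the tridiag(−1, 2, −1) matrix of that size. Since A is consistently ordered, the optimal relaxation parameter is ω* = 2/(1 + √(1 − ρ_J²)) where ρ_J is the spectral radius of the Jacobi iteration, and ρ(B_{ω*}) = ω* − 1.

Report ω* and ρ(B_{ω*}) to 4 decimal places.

n=45: λ(B_J) = 1 − λ(A)/2 = cos(kπ/46); k=1 gives ρ_J = 0.9977.
√(1−ρ_J²) simplifies to sin(π/46) = 0.06824.
ω* = 2 / (1 + 0.06824) = 2 / 1.06824 ≈ 1.8722.
At ω = 1.8722 every |λ(B_ω)| = ω−1, so ρ_SOR = 0.8722.

ω* = 1.8722, ρ_SOR = 0.8722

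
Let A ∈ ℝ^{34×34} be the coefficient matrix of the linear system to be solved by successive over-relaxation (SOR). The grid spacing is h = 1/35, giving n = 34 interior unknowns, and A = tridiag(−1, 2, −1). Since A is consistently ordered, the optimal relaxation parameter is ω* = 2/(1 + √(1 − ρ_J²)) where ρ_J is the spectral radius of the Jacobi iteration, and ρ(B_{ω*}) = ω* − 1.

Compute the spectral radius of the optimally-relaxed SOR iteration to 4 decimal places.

ρ_J = max_k |cos(kπ/35)| = cos(π/35) = 0.9960
1 − cos²(π/35) = sin²(π/35) ⇒ √(1−ρ_J²) = sin(π/35) = 0.08964.
So ω* = 2/1.08964 = 1.8355 (Young).
and ρ(B_{ω*}) = 1.8355 − 1 = 0.8355.

ρ_SOR = 0.8355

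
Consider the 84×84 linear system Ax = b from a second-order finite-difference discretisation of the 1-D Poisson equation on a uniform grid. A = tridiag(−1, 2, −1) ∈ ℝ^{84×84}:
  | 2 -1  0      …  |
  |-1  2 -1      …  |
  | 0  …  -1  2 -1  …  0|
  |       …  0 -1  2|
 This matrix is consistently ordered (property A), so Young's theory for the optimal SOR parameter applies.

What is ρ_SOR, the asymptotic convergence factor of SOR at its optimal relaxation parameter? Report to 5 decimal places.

ρ_SOR = 0.92873

[ρ_J] n=84: ρ(B_J) = cos(π/(n+1)) = cos(π/85) = 0.99932.
root = sin(π/85) = 0.036951  (since 1−cos² = sin²).
ω* = 2/(1 + 0.036951) = 2/1.036951 = 1.92873.
[ρ_SOR] ω* − 1 = 0.92873.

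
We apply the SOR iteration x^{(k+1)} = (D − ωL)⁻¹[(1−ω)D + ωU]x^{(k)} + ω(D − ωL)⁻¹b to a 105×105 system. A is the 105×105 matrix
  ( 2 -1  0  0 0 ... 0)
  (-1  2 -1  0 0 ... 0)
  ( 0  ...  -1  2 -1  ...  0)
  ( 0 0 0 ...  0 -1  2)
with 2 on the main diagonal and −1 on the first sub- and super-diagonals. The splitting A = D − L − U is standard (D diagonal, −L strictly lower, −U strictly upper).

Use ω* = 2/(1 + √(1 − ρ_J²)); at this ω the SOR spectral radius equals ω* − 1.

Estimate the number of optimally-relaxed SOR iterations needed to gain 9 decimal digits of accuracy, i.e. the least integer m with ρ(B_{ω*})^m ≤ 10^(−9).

m = 350

ρ_J = max_k |cos(kπ/106)| = cos(π/106) = 0.9995608
√(1−ρ_J²) simplifies to sin(π/106) = 0.0296333.
ω* = 2/(1+0.0296333) = 1.9424391
and ρ(B_{ω*}) = 1.9424391 − 1 = 0.9424391.
9·ln10 = 20.7233; −ln(0.9424391) = 0.059284; m = ⌈20.7233/0.059284⌉ = ⌈349.560⌉ = 350.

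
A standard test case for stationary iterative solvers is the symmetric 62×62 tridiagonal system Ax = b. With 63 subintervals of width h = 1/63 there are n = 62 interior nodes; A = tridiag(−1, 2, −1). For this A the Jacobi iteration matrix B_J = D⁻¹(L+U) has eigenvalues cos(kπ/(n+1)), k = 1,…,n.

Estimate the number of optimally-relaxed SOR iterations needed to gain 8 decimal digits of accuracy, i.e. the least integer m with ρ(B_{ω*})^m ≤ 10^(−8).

B_J for the 62×62 system has eigenvalues cos(kπ/63); ρ_J = cos(π/63) = 0.9987569.
1 − cos²(π/63) = sin²(π/63) ⇒ √(1−ρ_J²) = sin(π/63) = 0.0498459.
So ω* = 2/1.0498459 = 1.9050415 (Young).
ρ_SOR = ω* − 1 = 1.9050415 − 1 = 0.9050415.
m ≥ 8·ln10 / (−ln 0.9050415) = 184.623; smallest integer m = 185.

m = 185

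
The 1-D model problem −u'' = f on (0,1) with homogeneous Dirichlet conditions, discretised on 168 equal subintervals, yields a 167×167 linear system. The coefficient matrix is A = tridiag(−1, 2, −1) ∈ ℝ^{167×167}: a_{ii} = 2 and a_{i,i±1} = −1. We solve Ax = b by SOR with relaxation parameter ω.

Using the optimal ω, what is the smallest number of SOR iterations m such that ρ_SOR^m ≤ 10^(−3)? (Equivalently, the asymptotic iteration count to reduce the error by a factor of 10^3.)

B_J for the 167×167 system has eigenvalues cos(kπ/168); ρ_J = cos(π/168) = 0.9998252.
root = sin(π/168) = 0.0186989  (since 1−cos² = sin²).
ω* = 2 / (1 + 0.0186989) = 2 / 1.0186989 ≈ 1.9632887.
ρ_SOR = ω* − 1 ≈ 0.9632887.
For 3 digits: m = 3·ln10 / (−ln 0.9632887) = 6.90776/0.0374021 = 184.689; round up → m = 185.

m = 185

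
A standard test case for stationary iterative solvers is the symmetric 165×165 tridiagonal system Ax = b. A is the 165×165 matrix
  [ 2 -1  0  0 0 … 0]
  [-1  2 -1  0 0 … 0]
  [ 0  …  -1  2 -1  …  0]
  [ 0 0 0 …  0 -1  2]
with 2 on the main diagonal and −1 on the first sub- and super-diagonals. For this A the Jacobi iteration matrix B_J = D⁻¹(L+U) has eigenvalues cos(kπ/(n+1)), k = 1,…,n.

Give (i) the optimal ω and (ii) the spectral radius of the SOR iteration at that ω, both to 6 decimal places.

ω* = 1.962855, ρ_SOR = 0.962855

With n=165, ρ(Jacobi) = cos(π/166) = 0.999821.
root = sin(π/166) = 0.0189241  (since 1−cos² = sin²).
So ω* = 2/1.0189241 = 1.962855 (Young).
Hence ρ(B_{ω*}) = 1.962855 − 1 = 0.962855.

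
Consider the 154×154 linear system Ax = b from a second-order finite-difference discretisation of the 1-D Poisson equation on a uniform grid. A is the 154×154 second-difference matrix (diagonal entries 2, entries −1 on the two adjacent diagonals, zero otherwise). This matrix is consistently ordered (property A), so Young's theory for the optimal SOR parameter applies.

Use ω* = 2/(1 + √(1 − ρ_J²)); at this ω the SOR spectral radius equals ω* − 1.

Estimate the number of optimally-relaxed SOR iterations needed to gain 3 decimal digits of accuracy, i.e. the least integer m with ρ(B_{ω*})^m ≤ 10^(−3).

m = 171

n=154: λ(B_J) = 1 − λ(A)/2 = cos(kπ/155); k=1 gives ρ_J = 0.9997946.
root = sin(π/155) = 0.0202670  (since 1−cos² = sin²).
ω* = 2 / (1 + 0.0202670) = 2 / 1.0202670 ≈ 1.9602712.
[ρ_SOR] ω* − 1 = 0.9602712.
3·ln10 = 6.90776; −ln(0.9602712) = 0.0405395; m = ⌈6.90776/0.0405395⌉ = ⌈170.396⌉ = 171.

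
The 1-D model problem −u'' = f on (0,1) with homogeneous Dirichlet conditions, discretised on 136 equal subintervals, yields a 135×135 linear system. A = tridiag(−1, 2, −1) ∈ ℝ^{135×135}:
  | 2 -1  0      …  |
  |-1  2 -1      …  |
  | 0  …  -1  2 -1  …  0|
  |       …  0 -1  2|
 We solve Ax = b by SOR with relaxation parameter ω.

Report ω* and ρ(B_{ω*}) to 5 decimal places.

ω* = 1.95485, ρ_SOR = 0.95485

n=135: λ(B_J) = 1 − λ(A)/2 = cos(kπ/136); k=1 gives ρ_J = 0.99973.
√(1−ρ_J²) simplifies to sin(π/136) = 0.023098.
ω* = 2/(1+0.023098) = 1.95485
ρ_SOR = ω* − 1 = 1.95485 − 1 = 0.95485.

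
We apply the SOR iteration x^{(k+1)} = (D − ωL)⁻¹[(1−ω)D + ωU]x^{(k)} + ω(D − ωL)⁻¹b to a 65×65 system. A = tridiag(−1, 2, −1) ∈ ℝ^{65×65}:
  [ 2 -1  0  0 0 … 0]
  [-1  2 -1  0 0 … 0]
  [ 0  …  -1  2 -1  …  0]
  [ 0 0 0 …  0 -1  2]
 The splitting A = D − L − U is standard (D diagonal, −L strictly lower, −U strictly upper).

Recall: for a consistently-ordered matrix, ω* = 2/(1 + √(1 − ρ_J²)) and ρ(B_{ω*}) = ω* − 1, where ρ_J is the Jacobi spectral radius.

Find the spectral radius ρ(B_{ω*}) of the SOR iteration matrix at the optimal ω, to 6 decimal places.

ρ_SOR = 0.909159

[ρ_J] n=65: ρ(B_J) = cos(π/(n+1)) = cos(π/66) = 0.998867.
1 − cos²(π/66) = sin²(π/66) ⇒ √(1−ρ_J²) = sin(π/66) = 0.0475819.
Then 2/(1+√(1−ρ_J²)) = 2/(1+0.0475819); ω* = 2/1.0475819 = 1.909159.
[ρ_SOR] ω* − 1 = 0.909159.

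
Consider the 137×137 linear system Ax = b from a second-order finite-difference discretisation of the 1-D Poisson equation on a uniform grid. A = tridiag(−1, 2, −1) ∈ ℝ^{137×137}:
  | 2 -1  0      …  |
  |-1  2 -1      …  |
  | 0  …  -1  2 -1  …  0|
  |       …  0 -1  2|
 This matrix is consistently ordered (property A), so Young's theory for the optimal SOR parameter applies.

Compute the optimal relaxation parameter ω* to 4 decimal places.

ω* = 1.9555

[ρ_J] n=137: ρ(B_J) = cos(π/(n+1)) = cos(π/138) = 0.9997.
1 − cos²(π/138) = sin²(π/138) ⇒ √(1−ρ_J²) = sin(π/138) = 0.02276.
So ω* = 2/1.02276 = 1.9555 (Young).
Hence ρ(B_{ω*}) = 1.9555 − 1 = 0.9555.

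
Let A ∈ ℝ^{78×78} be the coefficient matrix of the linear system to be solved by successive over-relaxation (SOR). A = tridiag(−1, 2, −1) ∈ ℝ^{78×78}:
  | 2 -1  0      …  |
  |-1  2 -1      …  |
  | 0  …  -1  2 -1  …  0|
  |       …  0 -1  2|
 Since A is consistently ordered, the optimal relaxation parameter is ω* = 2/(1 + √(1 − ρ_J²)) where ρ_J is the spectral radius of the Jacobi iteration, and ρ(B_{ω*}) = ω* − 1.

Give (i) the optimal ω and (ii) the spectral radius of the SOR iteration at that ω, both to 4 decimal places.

ω* = 1.9235, ρ_SOR = 0.9235

½·tridiag(1,0,1) at n=78: λ_k = cos(kπ/79); max |λ| at k=1 ⇒ ρ_J = cos(π/79) ≈ 0.9992.
√(1 − cos²(π/79)) = sin(π/79) ≈ 0.03976.
[ω*] 2 ÷ (1 + 0.03976) = 2 ÷ 1.03976 = 1.9235.
and ρ(B_{ω*}) = 1.9235 − 1 = 0.9235.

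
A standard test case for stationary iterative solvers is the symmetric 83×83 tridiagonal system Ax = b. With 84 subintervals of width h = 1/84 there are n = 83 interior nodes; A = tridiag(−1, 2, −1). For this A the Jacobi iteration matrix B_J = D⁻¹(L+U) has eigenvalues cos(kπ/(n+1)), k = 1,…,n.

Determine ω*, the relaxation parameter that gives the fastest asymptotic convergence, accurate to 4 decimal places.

ω* = 1.9279

ρ_J = max_k |cos(kπ/84)| = cos(π/84) = 0.9993
√(1−ρ_J²) simplifies to sin(π/84) = 0.03739.
ω* = 2 / (1 + 0.03739) = 2 / 1.03739 ≈ 1.9279.
ρ_SOR = ω* − 1 ≈ 0.9279.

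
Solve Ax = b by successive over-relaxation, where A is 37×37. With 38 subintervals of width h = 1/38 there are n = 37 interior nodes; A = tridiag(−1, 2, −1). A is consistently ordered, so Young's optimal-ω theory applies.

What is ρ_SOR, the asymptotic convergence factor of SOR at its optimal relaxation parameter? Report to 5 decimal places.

ρ_SOR = 0.84744

spectrum of D⁻¹(L+U) = {cos(kπ/38) : 1≤k≤37}; ρ_J = cos(π/38) = 0.99658.
√(1−ρ_J²) = |sin(π/38)| = 0.082579
ω* = 2/(1+0.082579) = 1.84744
Hence ρ(B_{ω*}) = 1.84744 − 1 = 0.84744.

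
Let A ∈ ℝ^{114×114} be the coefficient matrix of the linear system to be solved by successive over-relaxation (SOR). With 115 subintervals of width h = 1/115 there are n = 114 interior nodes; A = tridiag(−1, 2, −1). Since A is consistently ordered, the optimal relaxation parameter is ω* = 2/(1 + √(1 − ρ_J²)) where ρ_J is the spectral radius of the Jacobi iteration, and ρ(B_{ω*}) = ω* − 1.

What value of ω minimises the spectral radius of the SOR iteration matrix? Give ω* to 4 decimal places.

ρ_J = max_k |cos(kπ/115)| = cos(π/115) = 0.9996
1 − cos²(π/115) = sin²(π/115) ⇒ √(1−ρ_J²) = sin(π/115) = 0.02731.
ω* = 2/(1+0.02731) = 1.9468
and ρ(B_{ω*}) = 1.9468 − 1 = 0.9468.

ω* = 1.9468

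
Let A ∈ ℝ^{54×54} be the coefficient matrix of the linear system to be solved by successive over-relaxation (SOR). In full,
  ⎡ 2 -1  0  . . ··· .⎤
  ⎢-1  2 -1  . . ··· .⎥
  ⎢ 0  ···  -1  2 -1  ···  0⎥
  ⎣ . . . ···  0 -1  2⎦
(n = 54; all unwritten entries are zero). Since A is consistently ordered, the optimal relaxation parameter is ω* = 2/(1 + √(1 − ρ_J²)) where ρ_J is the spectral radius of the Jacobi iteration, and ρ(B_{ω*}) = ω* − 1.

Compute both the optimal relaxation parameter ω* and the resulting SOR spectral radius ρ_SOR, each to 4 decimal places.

½·tridiag(1,0,1) at n=54: λ_k = cos(kπ/55); max |λ| at k=1 ⇒ ρ_J = cos(π/55) ≈ 0.9984.
1 − cos²(π/55) = sin²(π/55) ⇒ √(1−ρ_J²) = sin(π/55) = 0.05709.
Young: ω* = 2/(1+√(1−ρ_J²)) = 2/(1+0.05709) = 2/1.05709 = 1.8920.
At ω = 1.8920 every |λ(B_ω)| = ω−1, so ρ_SOR = 0.8920.

ω* = 1.8920, ρ_SOR = 0.8920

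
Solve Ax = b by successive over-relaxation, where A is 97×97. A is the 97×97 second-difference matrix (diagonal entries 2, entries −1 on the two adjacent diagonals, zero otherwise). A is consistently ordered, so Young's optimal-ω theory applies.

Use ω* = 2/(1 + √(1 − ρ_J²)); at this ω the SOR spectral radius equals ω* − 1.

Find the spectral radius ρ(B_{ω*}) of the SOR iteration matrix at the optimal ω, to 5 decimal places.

spectrum of D⁻¹(L+U) = {cos(kπ/98) : 1≤k≤97}; ρ_J = cos(π/98) = 0.99949.
√(1 − cos²(π/98)) = sin(π/98) ≈ 0.032052.
ω* = 2/(1+0.032052) = 1.93789
and ρ(B_{ω*}) = 1.93789 − 1 = 0.93789.

ρ_SOR = 0.93789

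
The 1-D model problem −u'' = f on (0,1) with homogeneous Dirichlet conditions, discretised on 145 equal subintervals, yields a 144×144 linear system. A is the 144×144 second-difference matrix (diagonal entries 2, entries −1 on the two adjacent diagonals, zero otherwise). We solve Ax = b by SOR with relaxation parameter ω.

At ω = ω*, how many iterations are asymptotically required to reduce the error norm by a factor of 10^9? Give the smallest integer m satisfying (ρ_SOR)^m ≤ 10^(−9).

m = 479

With n=144, ρ(Jacobi) = cos(π/145) = 0.9997653.
√(1 − cos²(π/145)) = sin(π/145) ≈ 0.0216645.
ω* = 2/(1+0.0216645) = 1.9575898
ρ(B_{ω*}) = ω*−1 = 0.9575898
(0.9575898)^m ≤ 10^{−9}  ⇒  m·ln(0.9575898) ≤ −9·ln10  ⇒  m ≥ 478.203  ⇒  m = 479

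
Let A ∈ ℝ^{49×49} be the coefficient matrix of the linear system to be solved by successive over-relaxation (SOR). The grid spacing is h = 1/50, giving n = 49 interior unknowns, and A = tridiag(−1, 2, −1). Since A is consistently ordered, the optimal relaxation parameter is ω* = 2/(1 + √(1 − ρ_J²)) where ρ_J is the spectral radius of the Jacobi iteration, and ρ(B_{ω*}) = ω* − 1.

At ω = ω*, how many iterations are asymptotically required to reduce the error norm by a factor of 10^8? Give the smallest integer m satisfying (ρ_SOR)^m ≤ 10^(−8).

B_J for the 49×49 system has eigenvalues cos(kπ/50); ρ_J = cos(π/50) = 0.9980267.
√(1−ρ_J²) simplifies to sin(π/50) = 0.0627905.
[ω*] 2 ÷ (1 + 0.0627905) = 2 ÷ 1.0627905 = 1.8818384.
ρ_SOR = ω* − 1 ≈ 0.8818384.
Need (0.8818384)^m ≤ 10^(−8): m ≥ 8·ln10/|ln 0.8818384| = 18.4207/0.125746 = 146.491 ⇒ m = 147.

m = 147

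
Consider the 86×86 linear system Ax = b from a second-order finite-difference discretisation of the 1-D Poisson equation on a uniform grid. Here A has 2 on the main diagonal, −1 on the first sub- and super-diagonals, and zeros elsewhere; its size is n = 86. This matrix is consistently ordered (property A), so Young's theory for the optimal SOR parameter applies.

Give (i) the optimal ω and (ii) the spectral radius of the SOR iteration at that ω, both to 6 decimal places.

B_J for the 86×86 system has eigenvalues cos(kπ/87); ρ_J = cos(π/87) = 0.999348.
root = sin(π/87) = 0.0361024  (since 1−cos² = sin²).
Young: ω* = 2/(1+√(1−ρ_J²)) = 2/(1+0.0361024) = 2/1.0361024 = 1.930311.
ρ_SOR = ω* − 1 = 1.930311 − 1 = 0.930311.

ω* = 1.930311, ρ_SOR = 0.930311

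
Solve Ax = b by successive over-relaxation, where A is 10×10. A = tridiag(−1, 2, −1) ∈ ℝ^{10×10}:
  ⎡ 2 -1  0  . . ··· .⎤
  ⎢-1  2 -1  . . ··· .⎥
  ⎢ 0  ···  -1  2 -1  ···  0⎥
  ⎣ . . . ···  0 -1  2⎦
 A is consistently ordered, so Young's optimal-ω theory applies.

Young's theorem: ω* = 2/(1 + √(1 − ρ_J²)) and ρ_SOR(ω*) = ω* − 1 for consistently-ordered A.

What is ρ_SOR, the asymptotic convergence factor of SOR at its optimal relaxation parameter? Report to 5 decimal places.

ρ_J = max_k |cos(kπ/11)| = cos(π/11) = 0.95949
√(1−ρ_J²) = |sin(π/11)| = 0.281733
ω* = 2/(1+0.281733) = 1.56039
ρ_SOR = ω* − 1 ≈ 0.56039.

ρ_SOR = 0.56039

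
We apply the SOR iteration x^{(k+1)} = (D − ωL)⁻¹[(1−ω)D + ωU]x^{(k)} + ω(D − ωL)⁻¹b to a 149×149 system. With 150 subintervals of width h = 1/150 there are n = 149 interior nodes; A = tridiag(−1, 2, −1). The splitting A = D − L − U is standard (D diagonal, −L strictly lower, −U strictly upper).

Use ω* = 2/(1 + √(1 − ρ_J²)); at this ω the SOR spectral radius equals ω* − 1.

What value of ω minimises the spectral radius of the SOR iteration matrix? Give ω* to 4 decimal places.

B_J for the 149×149 system has eigenvalues cos(kπ/150); ρ_J = cos(π/150) = 0.9998.
√(1−ρ_J²) simplifies to sin(π/150) = 0.02094.
Then 2/(1+√(1−ρ_J²)) = 2/(1+0.02094); ω* = 2/1.02094 = 1.9590.
At ω = 1.9590 every |λ(B_ω)| = ω−1, so ρ_SOR = 0.9590.

ω* = 1.9590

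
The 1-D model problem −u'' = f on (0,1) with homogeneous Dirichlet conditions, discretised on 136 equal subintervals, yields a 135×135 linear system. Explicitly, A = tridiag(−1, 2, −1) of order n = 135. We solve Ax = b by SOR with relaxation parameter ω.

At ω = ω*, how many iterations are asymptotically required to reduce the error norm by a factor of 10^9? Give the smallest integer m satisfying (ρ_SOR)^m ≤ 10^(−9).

B_J for the 135×135 system has eigenvalues cos(kπ/136); ρ_J = cos(π/136) = 0.9997332.
√(1 − cos²(π/136)) = sin(π/136) ≈ 0.0230979.
ω* = 2 / (1 + 0.0230979) = 2 / 1.0230979 ≈ 1.9548471.
[ρ_SOR] ω* − 1 = 0.9548471.
(0.9548471)^m ≤ 10^{−9}  ⇒  m·ln(0.9548471) ≤ −9·ln10  ⇒  m ≥ 448.516  ⇒  m = 449

m = 449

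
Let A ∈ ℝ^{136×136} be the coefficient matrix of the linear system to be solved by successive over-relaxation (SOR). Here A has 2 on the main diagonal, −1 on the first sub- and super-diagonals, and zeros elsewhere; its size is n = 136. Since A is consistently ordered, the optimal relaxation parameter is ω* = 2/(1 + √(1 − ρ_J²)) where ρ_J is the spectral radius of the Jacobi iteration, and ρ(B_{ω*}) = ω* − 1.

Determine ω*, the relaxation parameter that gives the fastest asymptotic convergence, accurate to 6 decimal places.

ω* = 1.955169

B_J for the 136×136 system has eigenvalues cos(kπ/137); ρ_J = cos(π/137) = 0.999737.
1 − cos²(π/137) = sin²(π/137) ⇒ √(1−ρ_J²) = sin(π/137) = 0.0229293.
ω* = 2 / (1 + 0.0229293) = 2 / 1.0229293 ≈ 1.955169.
[ρ_SOR] ω* − 1 = 0.955169.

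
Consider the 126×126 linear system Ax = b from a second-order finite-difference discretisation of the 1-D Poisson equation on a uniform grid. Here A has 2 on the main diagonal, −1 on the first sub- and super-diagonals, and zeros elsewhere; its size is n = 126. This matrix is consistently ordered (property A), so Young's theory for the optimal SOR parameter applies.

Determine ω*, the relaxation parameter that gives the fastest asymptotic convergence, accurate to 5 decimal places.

ρ_J = max_k |cos(kπ/127)| = cos(π/127) = 0.99969
√(1−ρ_J²) simplifies to sin(π/127) = 0.024734.
ω* = 2/(1+0.024734) = 1.95173
ρ_SOR = ω* − 1 = 1.95173 − 1 = 0.95173.

ω* = 1.95173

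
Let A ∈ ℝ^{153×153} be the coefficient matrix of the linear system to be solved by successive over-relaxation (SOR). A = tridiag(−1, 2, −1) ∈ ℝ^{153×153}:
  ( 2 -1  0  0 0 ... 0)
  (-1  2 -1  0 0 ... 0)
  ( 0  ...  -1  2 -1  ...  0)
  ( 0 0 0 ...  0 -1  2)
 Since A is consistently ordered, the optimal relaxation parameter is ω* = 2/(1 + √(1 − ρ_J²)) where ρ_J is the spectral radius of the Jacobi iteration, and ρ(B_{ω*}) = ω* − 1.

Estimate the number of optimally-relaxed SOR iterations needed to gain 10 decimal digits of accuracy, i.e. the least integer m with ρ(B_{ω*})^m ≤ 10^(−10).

m = 565

With n=153, ρ(Jacobi) = cos(π/154) = 0.9997919.
√(1−ρ_J²) simplifies to sin(π/154) = 0.0203985.
ω* = 2/(1 + 0.0203985) = 2/1.0203985 = 1.9600186.
ρ_SOR = ω* − 1 = 1.9600186 − 1 = 0.9600186.
(0.9600186)^m ≤ 10^{−10}  ⇒  m·ln(0.9600186) ≤ −10·ln10  ⇒  m ≥ 564.324  ⇒  m = 565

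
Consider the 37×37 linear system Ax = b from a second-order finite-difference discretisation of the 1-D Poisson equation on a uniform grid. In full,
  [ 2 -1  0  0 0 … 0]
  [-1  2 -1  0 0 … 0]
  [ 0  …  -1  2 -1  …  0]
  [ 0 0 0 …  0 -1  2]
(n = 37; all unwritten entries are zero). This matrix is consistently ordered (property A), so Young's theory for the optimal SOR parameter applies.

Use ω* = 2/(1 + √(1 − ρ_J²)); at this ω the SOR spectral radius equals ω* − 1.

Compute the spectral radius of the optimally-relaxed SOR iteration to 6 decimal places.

ρ_SOR = 0.847440

With n=37, ρ(Jacobi) = cos(π/38) = 0.996584.
root = sin(π/38) = 0.0825793  (since 1−cos² = sin²).
Then 2/(1+√(1−ρ_J²)) = 2/(1+0.0825793); ω* = 2/1.0825793 = 1.847440.
Hence ρ(B_{ω*}) = 1.847440 − 1 = 0.847440.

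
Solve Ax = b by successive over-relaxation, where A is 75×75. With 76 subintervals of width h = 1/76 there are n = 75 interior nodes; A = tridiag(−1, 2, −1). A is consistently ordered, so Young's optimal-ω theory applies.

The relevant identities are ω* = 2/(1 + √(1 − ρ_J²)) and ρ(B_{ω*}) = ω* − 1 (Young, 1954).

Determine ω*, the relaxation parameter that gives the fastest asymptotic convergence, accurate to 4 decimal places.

ω* = 1.9206

spectrum of D⁻¹(L+U) = {cos(kπ/76) : 1≤k≤75}; ρ_J = cos(π/76) = 0.9991.
1 − cos²(π/76) = sin²(π/76) ⇒ √(1−ρ_J²) = sin(π/76) = 0.04132.
ω* = 2 / (1 + 0.04132) = 2 / 1.04132 ≈ 1.9206.
ρ_SOR = ω* − 1 = 1.9206 − 1 = 0.9206.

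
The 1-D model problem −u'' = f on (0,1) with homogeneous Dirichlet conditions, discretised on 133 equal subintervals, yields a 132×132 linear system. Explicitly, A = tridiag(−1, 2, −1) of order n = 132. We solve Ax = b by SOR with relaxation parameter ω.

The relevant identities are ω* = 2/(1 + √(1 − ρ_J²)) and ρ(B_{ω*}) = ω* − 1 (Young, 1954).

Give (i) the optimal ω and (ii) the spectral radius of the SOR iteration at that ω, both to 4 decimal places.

n=132: λ(B_J) = 1 − λ(A)/2 = cos(kπ/133); k=1 gives ρ_J = 0.9997.
√(1−ρ_J²) = |sin(π/133)| = 0.02362
ω* = 2 / (1 + 0.02362) = 2 / 1.02362 ≈ 1.9539.
[ρ_SOR] ω* − 1 = 0.9539.

ω* = 1.9539, ρ_SOR = 0.9539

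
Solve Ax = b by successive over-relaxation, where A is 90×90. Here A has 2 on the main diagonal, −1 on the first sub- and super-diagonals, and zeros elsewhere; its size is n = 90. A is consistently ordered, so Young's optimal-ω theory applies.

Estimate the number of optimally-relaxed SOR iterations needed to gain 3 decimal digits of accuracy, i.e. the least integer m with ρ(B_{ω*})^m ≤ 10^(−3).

m = 101

½·tridiag(1,0,1) at n=90: λ_k = cos(kπ/91); max |λ| at k=1 ⇒ ρ_J = cos(π/91) ≈ 0.9994041.
√(1−ρ_J²) simplifies to sin(π/91) = 0.0345161.
ω* = 2/(1+0.0345161) = 1.9332710
Hence ρ(B_{ω*}) = 1.9332710 − 1 = 0.9332710.
m ≥ 3·ln10 / (−ln 0.9332710) = 100.026; smallest integer m = 101.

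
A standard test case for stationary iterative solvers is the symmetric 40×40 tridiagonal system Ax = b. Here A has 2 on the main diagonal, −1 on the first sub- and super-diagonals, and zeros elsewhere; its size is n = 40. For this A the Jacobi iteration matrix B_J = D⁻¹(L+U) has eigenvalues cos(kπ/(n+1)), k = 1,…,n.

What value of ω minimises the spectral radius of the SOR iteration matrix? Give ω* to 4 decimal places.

With n=40, ρ(Jacobi) = cos(π/41) = 0.9971.
√(1−ρ_J²) simplifies to sin(π/41) = 0.07655.
So ω* = 2/1.07655 = 1.8578 (Young).
and ρ(B_{ω*}) = 1.8578 − 1 = 0.8578.

ω* = 1.8578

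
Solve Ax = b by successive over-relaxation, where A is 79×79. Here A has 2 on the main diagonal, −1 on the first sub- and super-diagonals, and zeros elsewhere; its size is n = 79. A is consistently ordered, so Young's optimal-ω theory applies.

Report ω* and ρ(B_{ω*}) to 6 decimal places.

ω* = 1.924447, ρ_SOR = 0.924447

B_J for the 79×79 system has eigenvalues cos(kπ/80); ρ_J = cos(π/80) = 0.999229.
√(1 − cos²(π/80)) = sin(π/80) ≈ 0.0392598.
ω* = 2/(1+0.0392598) = 1.924447
At ω = 1.924447 every |λ(B_ω)| = ω−1, so ρ_SOR = 0.924447.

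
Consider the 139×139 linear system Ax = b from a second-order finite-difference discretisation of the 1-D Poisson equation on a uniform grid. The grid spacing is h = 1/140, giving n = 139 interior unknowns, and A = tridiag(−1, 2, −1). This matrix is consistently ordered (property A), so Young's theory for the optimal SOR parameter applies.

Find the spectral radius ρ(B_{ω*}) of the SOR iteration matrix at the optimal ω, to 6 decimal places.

ρ_SOR = 0.956109

B_J for the 139×139 system has eigenvalues cos(kπ/140); ρ_J = cos(π/140) = 0.999748.
√(1−ρ_J²) = |sin(π/140)| = 0.0224381
So ω* = 2/1.0224381 = 1.956109 (Young).
At ω = 1.956109 every |λ(B_ω)| = ω−1, so ρ_SOR = 0.956109.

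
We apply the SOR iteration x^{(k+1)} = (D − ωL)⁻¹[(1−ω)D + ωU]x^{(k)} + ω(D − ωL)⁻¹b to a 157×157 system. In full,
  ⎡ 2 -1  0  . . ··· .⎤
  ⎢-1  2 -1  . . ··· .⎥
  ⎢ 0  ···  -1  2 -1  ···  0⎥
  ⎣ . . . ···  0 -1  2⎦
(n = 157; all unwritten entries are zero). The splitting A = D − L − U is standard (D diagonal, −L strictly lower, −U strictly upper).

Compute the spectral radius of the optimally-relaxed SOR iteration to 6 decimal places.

ρ_J = max_k |cos(kπ/158)| = cos(π/158) = 0.999802
√(1−ρ_J²) = |sin(π/158)| = 0.0198822
[ω*] 2 ÷ (1 + 0.0198822) = 2 ÷ 1.0198822 = 1.961011.
ρ_SOR = ω* − 1 ≈ 0.961011.

ρ_SOR = 0.961011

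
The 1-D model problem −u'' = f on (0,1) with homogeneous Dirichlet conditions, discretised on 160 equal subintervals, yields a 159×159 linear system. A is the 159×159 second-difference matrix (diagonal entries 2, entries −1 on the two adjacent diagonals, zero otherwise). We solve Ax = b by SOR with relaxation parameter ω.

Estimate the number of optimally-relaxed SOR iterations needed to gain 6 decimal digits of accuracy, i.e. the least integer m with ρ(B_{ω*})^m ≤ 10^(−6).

m = 352

With n=159, ρ(Jacobi) = cos(π/160) = 0.9998072.
1 − cos²(π/160) = sin²(π/160) ⇒ √(1−ρ_J²) = sin(π/160) = 0.0196337.
So ω* = 2/1.0196337 = 1.9614887 (Young).
ρ_SOR = ω* − 1 ≈ 0.9614887.
For 6 digits: m = 6·ln10 / (−ln 0.9614887) = 13.8155/0.0392725 = 351.786; round up → m = 352.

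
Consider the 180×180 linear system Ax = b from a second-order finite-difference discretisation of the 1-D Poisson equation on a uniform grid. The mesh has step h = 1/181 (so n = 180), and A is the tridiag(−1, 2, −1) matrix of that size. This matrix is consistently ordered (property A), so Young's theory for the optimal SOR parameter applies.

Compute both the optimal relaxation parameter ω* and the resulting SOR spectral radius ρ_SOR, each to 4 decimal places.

ω* = 1.9659, ρ_SOR = 0.9659

With n=180, ρ(Jacobi) = cos(π/181) = 0.9998.
√(1 − cos²(π/181)) = sin(π/181) ≈ 0.01736.
ω* = 2/(1+0.01736) = 1.9659
and ρ(B_{ω*}) = 1.9659 − 1 = 0.9659.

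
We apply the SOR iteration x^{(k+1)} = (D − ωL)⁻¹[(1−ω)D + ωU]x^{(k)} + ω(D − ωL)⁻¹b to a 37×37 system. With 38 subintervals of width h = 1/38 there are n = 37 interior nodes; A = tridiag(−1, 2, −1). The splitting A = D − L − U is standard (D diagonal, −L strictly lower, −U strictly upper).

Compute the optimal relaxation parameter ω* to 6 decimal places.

B_J for the 37×37 system has eigenvalues cos(kπ/38); ρ_J = cos(π/38) = 0.996584.
√(1 − cos²(π/38)) = sin(π/38) ≈ 0.0825793.
ω* = 2/(1+0.0825793) = 1.847440
ρ(B_{ω*}) = ω*−1 = 0.847440

ω* = 1.847440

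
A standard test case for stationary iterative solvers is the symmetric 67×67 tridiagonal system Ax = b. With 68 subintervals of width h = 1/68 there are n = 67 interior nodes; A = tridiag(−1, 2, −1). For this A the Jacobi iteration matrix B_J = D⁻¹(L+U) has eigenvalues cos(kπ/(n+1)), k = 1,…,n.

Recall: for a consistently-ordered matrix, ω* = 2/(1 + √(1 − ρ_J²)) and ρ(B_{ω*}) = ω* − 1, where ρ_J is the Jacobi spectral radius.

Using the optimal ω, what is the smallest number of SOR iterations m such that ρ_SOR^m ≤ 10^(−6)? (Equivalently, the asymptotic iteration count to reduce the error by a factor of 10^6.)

½·tridiag(1,0,1) at n=67: λ_k = cos(kπ/68); max |λ| at k=1 ⇒ ρ_J = cos(π/68) ≈ 0.9989330.
√(1−ρ_J²) simplifies to sin(π/68) = 0.0461835.
ω* = 2/(1 + 0.0461835) = 2/1.0461835 = 1.9117105.
At ω = 1.9117105 every |λ(B_ω)| = ω−1, so ρ_SOR = 0.9117105.
Need (0.9117105)^m ≤ 10^(−6): m ≥ 6·ln10/|ln 0.9117105| = 13.8155/0.0924328 = 149.465 ⇒ m = 150.

m = 150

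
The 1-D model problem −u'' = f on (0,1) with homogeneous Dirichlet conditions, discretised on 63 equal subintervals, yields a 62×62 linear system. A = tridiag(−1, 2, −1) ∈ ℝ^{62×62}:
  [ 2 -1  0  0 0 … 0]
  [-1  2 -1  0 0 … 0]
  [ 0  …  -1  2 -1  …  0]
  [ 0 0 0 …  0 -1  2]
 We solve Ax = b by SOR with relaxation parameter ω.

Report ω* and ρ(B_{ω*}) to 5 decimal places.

ω* = 1.90504, ρ_SOR = 0.90504

[ρ_J] n=62: ρ(B_J) = cos(π/(n+1)) = cos(π/63) = 0.99876.
1 − cos²(π/63) = sin²(π/63) ⇒ √(1−ρ_J²) = sin(π/63) = 0.049846.
Young: ω* = 2/(1+√(1−ρ_J²)) = 2/(1+0.049846) = 2/1.049846 = 1.90504.
and ρ(B_{ω*}) = 1.90504 − 1 = 0.90504.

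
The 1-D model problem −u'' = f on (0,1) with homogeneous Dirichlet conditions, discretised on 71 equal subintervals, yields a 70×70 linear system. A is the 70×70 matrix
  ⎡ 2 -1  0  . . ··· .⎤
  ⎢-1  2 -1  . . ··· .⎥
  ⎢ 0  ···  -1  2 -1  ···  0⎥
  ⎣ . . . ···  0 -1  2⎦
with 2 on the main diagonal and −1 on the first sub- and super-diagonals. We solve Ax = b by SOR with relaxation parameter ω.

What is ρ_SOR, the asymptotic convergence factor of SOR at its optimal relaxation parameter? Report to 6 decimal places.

ρ_SOR = 0.915281

B_J for the 70×70 system has eigenvalues cos(kπ/71); ρ_J = cos(π/71) = 0.999021.
1 − cos²(π/71) = sin²(π/71) ⇒ √(1−ρ_J²) = sin(π/71) = 0.0442333.
[ω*] 2 ÷ (1 + 0.0442333) = 2 ÷ 1.0442333 = 1.915281.
ρ_SOR = ω* − 1 ≈ 0.915281.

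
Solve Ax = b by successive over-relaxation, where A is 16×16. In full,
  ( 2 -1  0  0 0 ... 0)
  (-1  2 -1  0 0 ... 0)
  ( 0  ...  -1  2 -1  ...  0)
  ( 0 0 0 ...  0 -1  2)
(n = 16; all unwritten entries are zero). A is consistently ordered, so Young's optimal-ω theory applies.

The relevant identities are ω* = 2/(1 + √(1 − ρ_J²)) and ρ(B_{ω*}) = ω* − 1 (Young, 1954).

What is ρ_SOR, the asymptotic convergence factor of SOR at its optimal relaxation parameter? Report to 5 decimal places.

[ρ_J] n=16: ρ(B_J) = cos(π/(n+1)) = cos(π/17) = 0.98297.
root = sin(π/17) = 0.183750  (since 1−cos² = sin²).
[ω*] 2 ÷ (1 + 0.183750) = 2 ÷ 1.183750 = 1.68955.
ρ_SOR = ω* − 1 ≈ 0.68955.

ρ_SOR = 0.68955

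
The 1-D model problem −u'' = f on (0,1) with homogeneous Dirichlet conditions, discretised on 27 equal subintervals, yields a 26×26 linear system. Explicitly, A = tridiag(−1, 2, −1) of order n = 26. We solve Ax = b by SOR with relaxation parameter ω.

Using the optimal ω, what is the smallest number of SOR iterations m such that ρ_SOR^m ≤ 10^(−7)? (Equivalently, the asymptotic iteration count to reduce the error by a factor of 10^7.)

ρ_J = max_k |cos(kπ/27)| = cos(π/27) = 0.9932384
1 − cos²(π/27) = sin²(π/27) ⇒ √(1−ρ_J²) = sin(π/27) = 0.1160929.
Then 2/(1+√(1−ρ_J²)) = 2/(1+0.1160929); ω* = 2/1.1160929 = 1.7919655.
ρ_SOR = ω* − 1 = 1.7919655 − 1 = 0.7919655.
(0.7919655)^m ≤ 10^{−7}  ⇒  m·ln(0.7919655) ≤ −7·ln10  ⇒  m ≥ 69.106  ⇒  m = 70

m = 70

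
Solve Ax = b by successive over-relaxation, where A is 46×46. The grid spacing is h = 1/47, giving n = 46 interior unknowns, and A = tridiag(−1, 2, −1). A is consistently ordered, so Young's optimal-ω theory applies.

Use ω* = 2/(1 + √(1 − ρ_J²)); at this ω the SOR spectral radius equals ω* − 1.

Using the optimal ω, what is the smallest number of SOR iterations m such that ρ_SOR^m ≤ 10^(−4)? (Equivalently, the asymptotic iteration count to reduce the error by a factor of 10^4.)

spectrum of D⁻¹(L+U) = {cos(kπ/47) : 1≤k≤46}; ρ_J = cos(π/47) = 0.9977669.
root = sin(π/47) = 0.0667926  (since 1−cos² = sin²).
Then 2/(1+√(1−ρ_J²)) = 2/(1+0.0667926); ω* = 2/1.0667926 = 1.8747787.
and ρ(B_{ω*}) = 1.8747787 − 1 = 0.8747787.
(0.8747787)^m ≤ 10^{−4}  ⇒  m·ln(0.8747787) ≤ −4·ln10  ⇒  m ≥ 68.845  ⇒  m = 69

m = 69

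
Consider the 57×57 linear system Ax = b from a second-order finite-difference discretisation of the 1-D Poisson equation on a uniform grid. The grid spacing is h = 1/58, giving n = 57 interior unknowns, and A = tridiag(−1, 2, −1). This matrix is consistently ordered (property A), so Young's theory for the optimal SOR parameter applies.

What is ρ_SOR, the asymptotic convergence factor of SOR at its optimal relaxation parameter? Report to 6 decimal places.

ρ_SOR = 0.897283

½·tridiag(1,0,1) at n=57: λ_k = cos(kπ/58); max |λ| at k=1 ⇒ ρ_J = cos(π/58) ≈ 0.998533.
root = sin(π/58) = 0.0541389  (since 1−cos² = sin²).
So ω* = 2/1.0541389 = 1.897283 (Young).
At ω = 1.897283 every |λ(B_ω)| = ω−1, so ρ_SOR = 0.897283.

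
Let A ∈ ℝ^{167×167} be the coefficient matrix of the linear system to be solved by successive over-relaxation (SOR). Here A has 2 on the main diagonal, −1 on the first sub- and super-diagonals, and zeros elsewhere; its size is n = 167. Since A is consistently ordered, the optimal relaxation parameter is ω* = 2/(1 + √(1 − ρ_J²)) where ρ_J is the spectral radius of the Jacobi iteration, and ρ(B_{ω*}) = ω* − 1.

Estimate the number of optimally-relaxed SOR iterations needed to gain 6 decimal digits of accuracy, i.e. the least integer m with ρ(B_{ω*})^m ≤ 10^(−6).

m = 370

B_J for the 167×167 system has eigenvalues cos(kπ/168); ρ_J = cos(π/168) = 0.9998252.
√(1 − cos²(π/168)) = sin(π/168) ≈ 0.0186989.
ω* = 2/(1+0.0186989) = 1.9632887
[ρ_SOR] ω* − 1 = 0.9632887.
For 6 digits: m = 6·ln10 / (−ln 0.9632887) = 13.8155/0.0374021 = 369.378; round up → m = 370.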